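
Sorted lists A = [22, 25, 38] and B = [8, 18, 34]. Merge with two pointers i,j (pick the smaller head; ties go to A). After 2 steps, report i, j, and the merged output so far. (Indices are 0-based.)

i=0, j=2, merged so far=[8, 18]

[i=0,j=0] A[i]=22>B[j]=8 take 8 → j++
[i=0,j=1] A[i]=22>B[j]=18 take 18 → j++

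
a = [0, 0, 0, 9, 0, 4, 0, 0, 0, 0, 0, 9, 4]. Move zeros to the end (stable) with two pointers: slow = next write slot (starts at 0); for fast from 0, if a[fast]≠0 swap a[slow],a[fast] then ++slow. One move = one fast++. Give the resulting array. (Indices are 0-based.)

(s=0,f=0) a[fast]=0 → fast++
(s=0,f=1) a[fast]=0 → fast++
(s=0,f=2) a[fast]=0 → fast++
(s=0,f=3) a[fast]=9≠0 swap→a[0]=9 → slow++,fast++
(s=1,f=4) a[fast]=0 → fast++
(s=1,f=5) a[fast]=4≠0 swap→a[1]=4 → slow++,fast++
(s=2,f=6) a[fast]=0 → fast++
(s=2,f=7) a[fast]=0 → fast++
(s=2,f=8) a[fast]=0 → fast++
(s=2,f=9) a[fast]=0 → fast++
(s=2,f=10) a[fast]=0 → fast++
(s=2,f=11) a[fast]=9≠0 swap→a[2]=9 → slow++,fast++
(s=3,f=12) a[fast]=4≠0 swap→a[3]=4 → slow++,fast++

[9, 4, 9, 4, 0, 0, 0, 0, 0, 0, 0, 0, 0]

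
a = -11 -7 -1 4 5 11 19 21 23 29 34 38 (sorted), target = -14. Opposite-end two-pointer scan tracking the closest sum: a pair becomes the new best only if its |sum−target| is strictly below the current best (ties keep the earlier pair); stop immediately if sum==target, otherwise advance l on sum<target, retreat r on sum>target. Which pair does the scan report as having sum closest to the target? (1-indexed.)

[1,12] -11+38=27 d=41 * → r--
[1,11] -11+34=23 d=37 * → r--
[1,10] -11+29=18 d=32 * → r--
[1,9] -11+23=12 d=26 * → r--
[1,8] -11+21=10 d=24 * → r--
[1,7] -11+19=8 d=22 * → r--
[1,6] -11+11=0 d=14 * → r--
[1,5] -11+5=-6 d=8 * → r--
[1,4] -11+4=-7 d=7 * → r--
[1,3] -11+-1=-12 d=2 * → r--
[1,2] -11+-7=-18 d=4 → l++

pair (-11, -1) with sum -12 (|Δ|=2)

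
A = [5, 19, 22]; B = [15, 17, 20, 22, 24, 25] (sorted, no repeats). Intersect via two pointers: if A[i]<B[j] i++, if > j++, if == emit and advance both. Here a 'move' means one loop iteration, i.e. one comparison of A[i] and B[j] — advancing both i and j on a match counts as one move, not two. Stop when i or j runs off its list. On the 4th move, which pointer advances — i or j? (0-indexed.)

[i=0,j=0] 5<15 → i++
[i=1,j=0] 19>15 → j++
[i=1,j=1] 19>17 → j++
[i=1,j=2] 19<20 → i++

i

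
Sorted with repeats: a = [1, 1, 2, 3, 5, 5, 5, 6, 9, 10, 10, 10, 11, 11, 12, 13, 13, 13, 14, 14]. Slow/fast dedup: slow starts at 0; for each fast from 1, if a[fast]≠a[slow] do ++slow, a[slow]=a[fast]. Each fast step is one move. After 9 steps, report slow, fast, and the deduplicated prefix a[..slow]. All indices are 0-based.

slow=0 fast=1: a[fast]=1=a[slow] dup, fast++
slow=0 fast=2: a[fast]=2≠a[slow]=1 write a[1]=2, slow++,fast++
slow=1 fast=3: a[fast]=3≠a[slow]=2 write a[2]=3, slow++,fast++
slow=2 fast=4: a[fast]=5≠a[slow]=3 write a[3]=5, slow++,fast++
slow=3 fast=5: a[fast]=5=a[slow] dup, fast++
slow=3 fast=6: a[fast]=5=a[slow] dup, fast++
slow=3 fast=7: a[fast]=6≠a[slow]=5 write a[4]=6, slow++,fast++
slow=4 fast=8: a[fast]=9≠a[slow]=6 write a[5]=9, slow++,fast++
slow=5 fast=9: a[fast]=10≠a[slow]=9 write a[6]=10, slow++,fast++

slow=6, fast=10, prefix=[1, 2, 3, 5, 6, 9, 10]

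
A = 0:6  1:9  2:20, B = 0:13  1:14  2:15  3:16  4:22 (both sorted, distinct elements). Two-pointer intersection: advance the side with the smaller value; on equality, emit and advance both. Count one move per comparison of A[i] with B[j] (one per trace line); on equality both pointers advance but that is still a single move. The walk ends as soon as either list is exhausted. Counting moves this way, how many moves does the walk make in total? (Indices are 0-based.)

[i=0,j=0] 6<13 → i++
[i=1,j=0] 9<13 → i++
[i=2,j=0] 20>13 → j++
[i=2,j=1] 20>14 → j++
[i=2,j=2] 20>15 → j++
[i=2,j=3] 20>16 → j++
[i=2,j=4] 20<22 → i++

7 moves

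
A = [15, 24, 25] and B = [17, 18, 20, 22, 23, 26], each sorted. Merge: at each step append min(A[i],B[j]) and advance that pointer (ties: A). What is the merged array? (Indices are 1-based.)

i=1 j=1: A[i]=15<=B[j]=17 take 15, i++
i=2 j=1: A[i]=24>B[j]=17 take 17, j++
i=2 j=2: A[i]=24>B[j]=18 take 18, j++
i=2 j=3: A[i]=24>B[j]=20 take 20, j++
i=2 j=4: A[i]=24>B[j]=22 take 22, j++
i=2 j=5: A[i]=24>B[j]=23 take 23, j++
i=2 j=6: A[i]=24<=B[j]=26 take 24, i++
i=3 j=6: A[i]=25<=B[j]=26 take 25, i++
i=4 j=6: A done, take B[j]=26, j++

[15, 17, 18, 20, 22, 23, 24, 25, 26]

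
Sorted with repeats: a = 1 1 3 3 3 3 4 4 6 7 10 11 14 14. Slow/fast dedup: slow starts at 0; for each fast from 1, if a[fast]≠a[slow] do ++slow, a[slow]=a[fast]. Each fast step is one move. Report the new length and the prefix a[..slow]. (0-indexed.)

length 8; prefix = [1, 3, 4, 6, 7, 10, 11, 14]

(s=0,f=1) a[fast]=1=a[slow] dup → fast++
(s=0,f=2) a[fast]=3≠a[slow]=1 write a[1]=3 → slow++,fast++
(s=1,f=3) a[fast]=3=a[slow] dup → fast++
(s=1,f=4) a[fast]=3=a[slow] dup → fast++
(s=1,f=5) a[fast]=3=a[slow] dup → fast++
(s=1,f=6) a[fast]=4≠a[slow]=3 write a[2]=4 → slow++,fast++
(s=2,f=7) a[fast]=4=a[slow] dup → fast++
(s=2,f=8) a[fast]=6≠a[slow]=4 write a[3]=6 → slow++,fast++
(s=3,f=9) a[fast]=7≠a[slow]=6 write a[4]=7 → slow++,fast++
(s=4,f=10) a[fast]=10≠a[slow]=7 write a[5]=10 → slow++,fast++
(s=5,f=11) a[fast]=11≠a[slow]=10 write a[6]=11 → slow++,fast++
(s=6,f=12) a[fast]=14≠a[slow]=11 write a[7]=14 → slow++,fast++
(s=7,f=13) a[fast]=14=a[slow] dup → fast++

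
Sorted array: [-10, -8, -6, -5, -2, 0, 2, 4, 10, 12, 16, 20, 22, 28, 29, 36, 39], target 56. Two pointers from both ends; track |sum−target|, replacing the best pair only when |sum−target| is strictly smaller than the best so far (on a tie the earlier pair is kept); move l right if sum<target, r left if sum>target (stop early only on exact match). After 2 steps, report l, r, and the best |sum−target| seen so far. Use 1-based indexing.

l=3, r=17, best |Δ|=25

l=1 r=17: -10+39=29 d=27 *, l++
l=2 r=17: -8+39=31 d=25 *, l++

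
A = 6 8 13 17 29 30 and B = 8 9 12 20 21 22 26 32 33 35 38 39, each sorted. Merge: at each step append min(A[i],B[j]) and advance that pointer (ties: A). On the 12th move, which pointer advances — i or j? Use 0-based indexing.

i=0 j=0: A[i]=6<=B[j]=8 take 6, i++
i=1 j=0: A[i]=8<=B[j]=8 take 8, i++
i=2 j=0: A[i]=13>B[j]=8 take 8, j++
i=2 j=1: A[i]=13>B[j]=9 take 9, j++
i=2 j=2: A[i]=13>B[j]=12 take 12, j++
i=2 j=3: A[i]=13<=B[j]=20 take 13, i++
i=3 j=3: A[i]=17<=B[j]=20 take 17, i++
i=4 j=3: A[i]=29>B[j]=20 take 20, j++
i=4 j=4: A[i]=29>B[j]=21 take 21, j++
i=4 j=5: A[i]=29>B[j]=22 take 22, j++
i=4 j=6: A[i]=29>B[j]=26 take 26, j++
i=4 j=7: A[i]=29<=B[j]=32 take 29, i++

i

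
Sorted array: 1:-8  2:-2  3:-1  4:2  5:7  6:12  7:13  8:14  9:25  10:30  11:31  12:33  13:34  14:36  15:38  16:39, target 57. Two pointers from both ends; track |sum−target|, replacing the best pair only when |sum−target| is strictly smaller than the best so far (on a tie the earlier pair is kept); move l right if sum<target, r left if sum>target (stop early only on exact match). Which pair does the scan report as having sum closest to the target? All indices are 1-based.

pair (25, 33) with sum 58 (|Δ|=1)

l=1 r=16: -8+39=31 d=26 *, l++
l=2 r=16: -2+39=37 d=20 *, l++
l=3 r=16: -1+39=38 d=19 *, l++
l=4 r=16: 2+39=41 d=16 *, l++
l=5 r=16: 7+39=46 d=11 *, l++
l=6 r=16: 12+39=51 d=6 *, l++
l=7 r=16: 13+39=52 d=5 *, l++
l=8 r=16: 14+39=53 d=4 *, l++
l=9 r=16: 25+39=64 d=7, r--
l=9 r=15: 25+38=63 d=6, r--
l=9 r=14: 25+36=61 d=4, r--
l=9 r=13: 25+34=59 d=2 *, r--
l=9 r=12: 25+33=58 d=1 *, r--
l=9 r=11: 25+31=56 d=1, l++
l=10 r=11: 30+31=61 d=4, r--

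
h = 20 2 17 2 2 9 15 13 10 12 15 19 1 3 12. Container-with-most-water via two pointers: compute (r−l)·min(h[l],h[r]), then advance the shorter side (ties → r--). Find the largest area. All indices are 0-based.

[0,14] min(20,12)*14=168 best=168 * → r--
[0,13] min(20,3)*13=39 best=168 → r--
[0,12] min(20,1)*12=12 best=168 → r--
[0,11] min(20,19)*11=209 best=209 * → r--
[0,10] min(20,15)*10=150 best=209 → r--
[0,9] min(20,12)*9=108 best=209 → r--
[0,8] min(20,10)*8=80 best=209 → r--
[0,7] min(20,13)*7=91 best=209 → r--
[0,6] min(20,15)*6=90 best=209 → r--
[0,5] min(20,9)*5=45 best=209 → r--
[0,4] min(20,2)*4=8 best=209 → r--
[0,3] min(20,2)*3=6 best=209 → r--
[0,2] min(20,17)*2=34 best=209 → r--
[0,1] min(20,2)*1=2 best=209 → r--

max area = 209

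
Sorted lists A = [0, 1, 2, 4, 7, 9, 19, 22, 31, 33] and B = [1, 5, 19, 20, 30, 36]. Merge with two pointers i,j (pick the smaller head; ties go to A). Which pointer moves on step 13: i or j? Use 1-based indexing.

i=1 j=1: A[i]=0<=B[j]=1 take 0, i++
i=2 j=1: A[i]=1<=B[j]=1 take 1, i++
i=3 j=1: A[i]=2>B[j]=1 take 1, j++
i=3 j=2: A[i]=2<=B[j]=5 take 2, i++
i=4 j=2: A[i]=4<=B[j]=5 take 4, i++
i=5 j=2: A[i]=7>B[j]=5 take 5, j++
i=5 j=3: A[i]=7<=B[j]=19 take 7, i++
i=6 j=3: A[i]=9<=B[j]=19 take 9, i++
i=7 j=3: A[i]=19<=B[j]=19 take 19, i++
i=8 j=3: A[i]=22>B[j]=19 take 19, j++
i=8 j=4: A[i]=22>B[j]=20 take 20, j++
i=8 j=5: A[i]=22<=B[j]=30 take 22, i++
i=9 j=5: A[i]=31>B[j]=30 take 30, j++

j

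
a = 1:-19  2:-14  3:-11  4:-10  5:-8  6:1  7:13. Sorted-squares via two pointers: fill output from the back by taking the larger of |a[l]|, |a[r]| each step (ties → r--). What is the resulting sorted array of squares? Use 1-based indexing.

l=1 r=7: |-19|>|13| out[7]=361, l++
l=2 r=7: |-14|>|13| out[6]=196, l++
l=3 r=7: |-11|<=|13| out[5]=169, r--
l=3 r=6: |-11|>|1| out[4]=121, l++
l=4 r=6: |-10|>|1| out[3]=100, l++
l=5 r=6: |-8|>|1| out[2]=64, l++
l=6 r=6: |1|<=|1| out[1]=1, r--

[1, 64, 100, 121, 169, 196, 361]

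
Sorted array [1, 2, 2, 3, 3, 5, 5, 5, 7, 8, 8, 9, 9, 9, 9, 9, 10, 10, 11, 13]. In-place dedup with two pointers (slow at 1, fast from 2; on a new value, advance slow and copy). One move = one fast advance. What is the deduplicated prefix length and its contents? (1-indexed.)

(s=1,f=2) a[fast]=2≠a[slow]=1 write a[2]=2 → slow++,fast++
(s=2,f=3) a[fast]=2=a[slow] dup → fast++
(s=2,f=4) a[fast]=3≠a[slow]=2 write a[3]=3 → slow++,fast++
(s=3,f=5) a[fast]=3=a[slow] dup → fast++
(s=3,f=6) a[fast]=5≠a[slow]=3 write a[4]=5 → slow++,fast++
(s=4,f=7) a[fast]=5=a[slow] dup → fast++
(s=4,f=8) a[fast]=5=a[slow] dup → fast++
(s=4,f=9) a[fast]=7≠a[slow]=5 write a[5]=7 → slow++,fast++
(s=5,f=10) a[fast]=8≠a[slow]=7 write a[6]=8 → slow++,fast++
(s=6,f=11) a[fast]=8=a[slow] dup → fast++
(s=6,f=12) a[fast]=9≠a[slow]=8 write a[7]=9 → slow++,fast++
(s=7,f=13) a[fast]=9=a[slow] dup → fast++
(s=7,f=14) a[fast]=9=a[slow] dup → fast++
(s=7,f=15) a[fast]=9=a[slow] dup → fast++
(s=7,f=16) a[fast]=9=a[slow] dup → fast++
(s=7,f=17) a[fast]=10≠a[slow]=9 write a[8]=10 → slow++,fast++
(s=8,f=18) a[fast]=10=a[slow] dup → fast++
(s=8,f=19) a[fast]=11≠a[slow]=10 write a[9]=11 → slow++,fast++
(s=9,f=20) a[fast]=13≠a[slow]=11 write a[10]=13 → slow++,fast++

length 10; prefix = [1, 2, 3, 5, 7, 8, 9, 10, 11, 13]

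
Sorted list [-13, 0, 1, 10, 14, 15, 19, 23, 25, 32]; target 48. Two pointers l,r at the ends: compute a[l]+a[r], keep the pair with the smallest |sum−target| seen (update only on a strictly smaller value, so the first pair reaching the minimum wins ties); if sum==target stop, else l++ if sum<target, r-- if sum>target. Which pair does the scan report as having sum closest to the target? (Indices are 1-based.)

l=1 r=10: -13+32=19 d=29 *, l++
l=2 r=10: 0+32=32 d=16 *, l++
l=3 r=10: 1+32=33 d=15 *, l++
l=4 r=10: 10+32=42 d=6 *, l++
l=5 r=10: 14+32=46 d=2 *, l++
l=6 r=10: 15+32=47 d=1 *, l++
l=7 r=10: 19+32=51 d=3, r--
l=7 r=9: 19+25=44 d=4, l++
l=8 r=9: 23+25=48 d=0 *, stop

pair (23, 25) with sum 48 (|Δ|=0)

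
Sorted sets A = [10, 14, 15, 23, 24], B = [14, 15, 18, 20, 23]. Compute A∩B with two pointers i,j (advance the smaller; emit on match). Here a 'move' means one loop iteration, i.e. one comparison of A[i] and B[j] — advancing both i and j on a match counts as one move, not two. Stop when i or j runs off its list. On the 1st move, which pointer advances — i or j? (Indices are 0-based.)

i

[i=0,j=0] 10<14 → i++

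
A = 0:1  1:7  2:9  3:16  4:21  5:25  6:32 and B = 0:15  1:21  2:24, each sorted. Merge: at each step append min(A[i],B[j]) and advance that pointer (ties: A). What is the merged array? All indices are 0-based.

[1, 7, 9, 15, 16, 21, 21, 24, 25, 32]

[i=0,j=0] A[i]=1<=B[j]=15 take 1 → i++
[i=1,j=0] A[i]=7<=B[j]=15 take 7 → i++
[i=2,j=0] A[i]=9<=B[j]=15 take 9 → i++
[i=3,j=0] A[i]=16>B[j]=15 take 15 → j++
[i=3,j=1] A[i]=16<=B[j]=21 take 16 → i++
[i=4,j=1] A[i]=21<=B[j]=21 take 21 → i++
[i=5,j=1] A[i]=25>B[j]=21 take 21 → j++
[i=5,j=2] A[i]=25>B[j]=24 take 24 → j++
[i=5,j=3] B done, take A[i]=25 → i++
[i=6,j=3] B done, take A[i]=32 → i++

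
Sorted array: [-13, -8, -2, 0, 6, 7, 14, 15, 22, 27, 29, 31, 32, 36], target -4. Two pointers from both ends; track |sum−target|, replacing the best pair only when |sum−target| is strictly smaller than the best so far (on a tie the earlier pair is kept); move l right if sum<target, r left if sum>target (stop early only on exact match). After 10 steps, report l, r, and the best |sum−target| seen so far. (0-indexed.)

l=0 r=13: -13+36=23 d=27 *, r--
l=0 r=12: -13+32=19 d=23 *, r--
l=0 r=11: -13+31=18 d=22 *, r--
l=0 r=10: -13+29=16 d=20 *, r--
l=0 r=9: -13+27=14 d=18 *, r--
l=0 r=8: -13+22=9 d=13 *, r--
l=0 r=7: -13+15=2 d=6 *, r--
l=0 r=6: -13+14=1 d=5 *, r--
l=0 r=5: -13+7=-6 d=2 *, l++
l=1 r=5: -8+7=-1 d=3, r--

l=1, r=4, best |Δ|=2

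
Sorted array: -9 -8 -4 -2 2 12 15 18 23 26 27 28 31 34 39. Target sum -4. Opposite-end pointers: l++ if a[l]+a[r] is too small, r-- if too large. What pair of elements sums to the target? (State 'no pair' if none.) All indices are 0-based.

no pair

[0,14] -9+39=30 >-4 → r--
[0,13] -9+34=25 >-4 → r--
[0,12] -9+31=22 >-4 → r--
[0,11] -9+28=19 >-4 → r--
[0,10] -9+27=18 >-4 → r--
[0,9] -9+26=17 >-4 → r--
[0,8] -9+23=14 >-4 → r--
[0,7] -9+18=9 >-4 → r--
[0,6] -9+15=6 >-4 → r--
[0,5] -9+12=3 >-4 → r--
[0,4] -9+2=-7 <-4 → l++
[1,4] -8+2=-6 <-4 → l++
[2,4] -4+2=-2 >-4 → r--
[2,3] -4+-2=-6 <-4 → l++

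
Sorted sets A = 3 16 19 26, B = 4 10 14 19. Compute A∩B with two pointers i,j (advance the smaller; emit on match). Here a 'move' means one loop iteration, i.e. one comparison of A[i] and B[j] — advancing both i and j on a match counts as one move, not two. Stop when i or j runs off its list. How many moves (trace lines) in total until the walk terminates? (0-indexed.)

6 moves

i=0 j=0: 3<4, i++
i=1 j=0: 16>4, j++
i=1 j=1: 16>10, j++
i=1 j=2: 16>14, j++
i=1 j=3: 16<19, i++
i=2 j=3: 19==19 emit, i++,j++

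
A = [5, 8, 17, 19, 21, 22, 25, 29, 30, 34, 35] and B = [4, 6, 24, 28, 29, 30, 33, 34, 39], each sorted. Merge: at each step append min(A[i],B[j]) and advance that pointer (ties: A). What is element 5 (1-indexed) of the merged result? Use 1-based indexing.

merged[5] = 17

i=1 j=1: A[i]=5>B[j]=4 take 4, j++
i=1 j=2: A[i]=5<=B[j]=6 take 5, i++
i=2 j=2: A[i]=8>B[j]=6 take 6, j++
i=2 j=3: A[i]=8<=B[j]=24 take 8, i++
i=3 j=3: A[i]=17<=B[j]=24 take 17, i++
i=4 j=3: A[i]=19<=B[j]=24 take 19, i++
i=5 j=3: A[i]=21<=B[j]=24 take 21, i++
i=6 j=3: A[i]=22<=B[j]=24 take 22, i++
i=7 j=3: A[i]=25>B[j]=24 take 24, j++
i=7 j=4: A[i]=25<=B[j]=28 take 25, i++
i=8 j=4: A[i]=29>B[j]=28 take 28, j++
i=8 j=5: A[i]=29<=B[j]=29 take 29, i++
i=9 j=5: A[i]=30>B[j]=29 take 29, j++
i=9 j=6: A[i]=30<=B[j]=30 take 30, i++
i=10 j=6: A[i]=34>B[j]=30 take 30, j++
i=10 j=7: A[i]=34>B[j]=33 take 33, j++
i=10 j=8: A[i]=34<=B[j]=34 take 34, i++
i=11 j=8: A[i]=35>B[j]=34 take 34, j++
i=11 j=9: A[i]=35<=B[j]=39 take 35, i++
i=12 j=9: A done, take B[j]=39, j++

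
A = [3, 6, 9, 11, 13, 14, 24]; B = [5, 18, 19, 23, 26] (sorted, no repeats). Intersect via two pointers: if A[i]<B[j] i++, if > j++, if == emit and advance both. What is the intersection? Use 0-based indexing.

[i=0,j=0] 3<5 → i++
[i=1,j=0] 6>5 → j++
[i=1,j=1] 6<18 → i++
[i=2,j=1] 9<18 → i++
[i=3,j=1] 11<18 → i++
[i=4,j=1] 13<18 → i++
[i=5,j=1] 14<18 → i++
[i=6,j=1] 24>18 → j++
[i=6,j=2] 24>19 → j++
[i=6,j=3] 24>23 → j++
[i=6,j=4] 24<26 → i++

intersection = []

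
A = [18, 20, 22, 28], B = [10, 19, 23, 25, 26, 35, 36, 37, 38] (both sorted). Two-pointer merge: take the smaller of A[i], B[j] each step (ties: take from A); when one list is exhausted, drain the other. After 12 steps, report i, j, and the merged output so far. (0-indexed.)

[i=0,j=0] A[i]=18>B[j]=10 take 10 → j++
[i=0,j=1] A[i]=18<=B[j]=19 take 18 → i++
[i=1,j=1] A[i]=20>B[j]=19 take 19 → j++
[i=1,j=2] A[i]=20<=B[j]=23 take 20 → i++
[i=2,j=2] A[i]=22<=B[j]=23 take 22 → i++
[i=3,j=2] A[i]=28>B[j]=23 take 23 → j++
[i=3,j=3] A[i]=28>B[j]=25 take 25 → j++
[i=3,j=4] A[i]=28>B[j]=26 take 26 → j++
[i=3,j=5] A[i]=28<=B[j]=35 take 28 → i++
[i=4,j=5] A done, take B[j]=35 → j++
[i=4,j=6] A done, take B[j]=36 → j++
[i=4,j=7] A done, take B[j]=37 → j++

i=4, j=8, merged so far=[10, 18, 19, 20, 22, 23, 25, 26, 28, 35, 36, 37]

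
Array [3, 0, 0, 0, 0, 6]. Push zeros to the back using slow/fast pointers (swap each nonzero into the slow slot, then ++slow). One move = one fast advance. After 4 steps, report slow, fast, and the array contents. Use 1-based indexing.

(s=1,f=1) a[fast]=3≠0 swap→a[1]=3 → slow++,fast++
(s=2,f=2) a[fast]=0 → fast++
(s=2,f=3) a[fast]=0 → fast++
(s=2,f=4) a[fast]=0 → fast++

slow=2, fast=5, a=[3, 0, 0, 0, 0, 6]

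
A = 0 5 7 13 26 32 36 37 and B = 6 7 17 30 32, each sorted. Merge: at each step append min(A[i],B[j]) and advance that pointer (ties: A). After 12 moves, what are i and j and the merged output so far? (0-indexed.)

i=0 j=0: A[i]=0<=B[j]=6 take 0, i++
i=1 j=0: A[i]=5<=B[j]=6 take 5, i++
i=2 j=0: A[i]=7>B[j]=6 take 6, j++
i=2 j=1: A[i]=7<=B[j]=7 take 7, i++
i=3 j=1: A[i]=13>B[j]=7 take 7, j++
i=3 j=2: A[i]=13<=B[j]=17 take 13, i++
i=4 j=2: A[i]=26>B[j]=17 take 17, j++
i=4 j=3: A[i]=26<=B[j]=30 take 26, i++
i=5 j=3: A[i]=32>B[j]=30 take 30, j++
i=5 j=4: A[i]=32<=B[j]=32 take 32, i++
i=6 j=4: A[i]=36>B[j]=32 take 32, j++
i=6 j=5: B done, take A[i]=36, i++

i=7, j=5, merged so far=[0, 5, 6, 7, 7, 13, 17, 26, 30, 32, 32, 36]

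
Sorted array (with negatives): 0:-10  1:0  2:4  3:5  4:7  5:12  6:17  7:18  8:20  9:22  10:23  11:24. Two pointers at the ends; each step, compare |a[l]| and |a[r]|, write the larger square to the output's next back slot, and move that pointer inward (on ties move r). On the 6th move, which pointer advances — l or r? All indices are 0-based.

l=0 r=11: |-10|<=|24| out[11]=576, r--
l=0 r=10: |-10|<=|23| out[10]=529, r--
l=0 r=9: |-10|<=|22| out[9]=484, r--
l=0 r=8: |-10|<=|20| out[8]=400, r--
l=0 r=7: |-10|<=|18| out[7]=324, r--
l=0 r=6: |-10|<=|17| out[6]=289, r--

r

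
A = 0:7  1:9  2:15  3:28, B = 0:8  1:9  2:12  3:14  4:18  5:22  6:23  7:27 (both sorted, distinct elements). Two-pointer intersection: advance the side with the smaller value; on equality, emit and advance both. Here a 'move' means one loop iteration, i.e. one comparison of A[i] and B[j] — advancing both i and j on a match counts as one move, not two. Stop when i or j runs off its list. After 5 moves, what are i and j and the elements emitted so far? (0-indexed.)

i=2, j=4, emitted=[9]

i=0 j=0: 7<8, i++
i=1 j=0: 9>8, j++
i=1 j=1: 9==9 emit, i++,j++
i=2 j=2: 15>12, j++
i=2 j=3: 15>14, j++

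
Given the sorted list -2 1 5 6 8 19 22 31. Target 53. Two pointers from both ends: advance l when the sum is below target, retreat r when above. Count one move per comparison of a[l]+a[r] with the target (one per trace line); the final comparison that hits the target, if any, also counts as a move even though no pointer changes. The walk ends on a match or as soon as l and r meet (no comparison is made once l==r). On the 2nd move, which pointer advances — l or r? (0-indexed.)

l=0 r=7: -2+31=29 <53, l++
l=1 r=7: 1+31=32 <53, l++

l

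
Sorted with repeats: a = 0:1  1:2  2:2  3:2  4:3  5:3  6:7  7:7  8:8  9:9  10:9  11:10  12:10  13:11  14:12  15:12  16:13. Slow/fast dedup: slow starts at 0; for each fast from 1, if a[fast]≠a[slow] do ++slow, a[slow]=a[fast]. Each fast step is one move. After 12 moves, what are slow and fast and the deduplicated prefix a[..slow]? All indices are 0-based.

slow=6, fast=13, prefix=[1, 2, 3, 7, 8, 9, 10]

slow=0 fast=1: a[fast]=2≠a[slow]=1 write a[1]=2, slow++,fast++
slow=1 fast=2: a[fast]=2=a[slow] dup, fast++
slow=1 fast=3: a[fast]=2=a[slow] dup, fast++
slow=1 fast=4: a[fast]=3≠a[slow]=2 write a[2]=3, slow++,fast++
slow=2 fast=5: a[fast]=3=a[slow] dup, fast++
slow=2 fast=6: a[fast]=7≠a[slow]=3 write a[3]=7, slow++,fast++
slow=3 fast=7: a[fast]=7=a[slow] dup, fast++
slow=3 fast=8: a[fast]=8≠a[slow]=7 write a[4]=8, slow++,fast++
slow=4 fast=9: a[fast]=9≠a[slow]=8 write a[5]=9, slow++,fast++
slow=5 fast=10: a[fast]=9=a[slow] dup, fast++
slow=5 fast=11: a[fast]=10≠a[slow]=9 write a[6]=10, slow++,fast++
slow=6 fast=12: a[fast]=10=a[slow] dup, fast++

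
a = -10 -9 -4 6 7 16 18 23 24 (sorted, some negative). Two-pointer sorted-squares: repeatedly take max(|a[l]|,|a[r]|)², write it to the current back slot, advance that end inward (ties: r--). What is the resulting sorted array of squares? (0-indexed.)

[16, 36, 49, 81, 100, 256, 324, 529, 576]

l=0 r=8: |-10|<=|24| out[8]=576, r--
l=0 r=7: |-10|<=|23| out[7]=529, r--
l=0 r=6: |-10|<=|18| out[6]=324, r--
l=0 r=5: |-10|<=|16| out[5]=256, r--
l=0 r=4: |-10|>|7| out[4]=100, l++
l=1 r=4: |-9|>|7| out[3]=81, l++
l=2 r=4: |-4|<=|7| out[2]=49, r--
l=2 r=3: |-4|<=|6| out[1]=36, r--
l=2 r=2: |-4|<=|-4| out[0]=16, r--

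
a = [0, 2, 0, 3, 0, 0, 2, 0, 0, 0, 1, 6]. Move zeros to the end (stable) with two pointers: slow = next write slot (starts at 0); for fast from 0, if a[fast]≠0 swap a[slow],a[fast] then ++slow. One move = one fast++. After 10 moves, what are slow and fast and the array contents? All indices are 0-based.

slow=3, fast=10, a=[2, 3, 2, 0, 0, 0, 0, 0, 0, 0, 1, 6]

(s=0,f=0) a[fast]=0 → fast++
(s=0,f=1) a[fast]=2≠0 swap→a[0]=2 → slow++,fast++
(s=1,f=2) a[fast]=0 → fast++
(s=1,f=3) a[fast]=3≠0 swap→a[1]=3 → slow++,fast++
(s=2,f=4) a[fast]=0 → fast++
(s=2,f=5) a[fast]=0 → fast++
(s=2,f=6) a[fast]=2≠0 swap→a[2]=2 → slow++,fast++
(s=3,f=7) a[fast]=0 → fast++
(s=3,f=8) a[fast]=0 → fast++
(s=3,f=9) a[fast]=0 → fast++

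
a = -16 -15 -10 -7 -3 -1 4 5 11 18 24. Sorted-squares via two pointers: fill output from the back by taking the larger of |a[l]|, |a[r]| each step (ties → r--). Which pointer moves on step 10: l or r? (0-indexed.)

[0,10] |-16|<=|24| out[10]=576 → r--
[0,9] |-16|<=|18| out[9]=324 → r--
[0,8] |-16|>|11| out[8]=256 → l++
[1,8] |-15|>|11| out[7]=225 → l++
[2,8] |-10|<=|11| out[6]=121 → r--
[2,7] |-10|>|5| out[5]=100 → l++
[3,7] |-7|>|5| out[4]=49 → l++
[4,7] |-3|<=|5| out[3]=25 → r--
[4,6] |-3|<=|4| out[2]=16 → r--
[4,5] |-3|>|-1| out[1]=9 → l++

l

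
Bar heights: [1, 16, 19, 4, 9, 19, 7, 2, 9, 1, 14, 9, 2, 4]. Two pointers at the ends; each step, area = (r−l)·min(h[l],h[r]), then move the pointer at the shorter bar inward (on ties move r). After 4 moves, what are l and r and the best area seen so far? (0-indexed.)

l=1, r=10, best area=90

l=0 r=13: min(1,4)*13=13 best=13 *, l++
l=1 r=13: min(16,4)*12=48 best=48 *, r--
l=1 r=12: min(16,2)*11=22 best=48, r--
l=1 r=11: min(16,9)*10=90 best=90 *, r--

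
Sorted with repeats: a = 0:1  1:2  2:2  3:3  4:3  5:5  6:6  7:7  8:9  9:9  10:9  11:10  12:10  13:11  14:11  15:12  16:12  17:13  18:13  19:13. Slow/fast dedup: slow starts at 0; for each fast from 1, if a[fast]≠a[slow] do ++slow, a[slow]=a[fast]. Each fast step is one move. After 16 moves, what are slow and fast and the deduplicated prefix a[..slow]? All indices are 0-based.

(s=0,f=1) a[fast]=2≠a[slow]=1 write a[1]=2 → slow++,fast++
(s=1,f=2) a[fast]=2=a[slow] dup → fast++
(s=1,f=3) a[fast]=3≠a[slow]=2 write a[2]=3 → slow++,fast++
(s=2,f=4) a[fast]=3=a[slow] dup → fast++
(s=2,f=5) a[fast]=5≠a[slow]=3 write a[3]=5 → slow++,fast++
(s=3,f=6) a[fast]=6≠a[slow]=5 write a[4]=6 → slow++,fast++
(s=4,f=7) a[fast]=7≠a[slow]=6 write a[5]=7 → slow++,fast++
(s=5,f=8) a[fast]=9≠a[slow]=7 write a[6]=9 → slow++,fast++
(s=6,f=9) a[fast]=9=a[slow] dup → fast++
(s=6,f=10) a[fast]=9=a[slow] dup → fast++
(s=6,f=11) a[fast]=10≠a[slow]=9 write a[7]=10 → slow++,fast++
(s=7,f=12) a[fast]=10=a[slow] dup → fast++
(s=7,f=13) a[fast]=11≠a[slow]=10 write a[8]=11 → slow++,fast++
(s=8,f=14) a[fast]=11=a[slow] dup → fast++
(s=8,f=15) a[fast]=12≠a[slow]=11 write a[9]=12 → slow++,fast++
(s=9,f=16) a[fast]=12=a[slow] dup → fast++

slow=9, fast=17, prefix=[1, 2, 3, 5, 6, 7, 9, 10, 11, 12]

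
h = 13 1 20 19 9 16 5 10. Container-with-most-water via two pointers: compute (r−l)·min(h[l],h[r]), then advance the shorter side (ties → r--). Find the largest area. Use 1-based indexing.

l=1 r=8: min(13,10)*7=70 best=70 *, r--
l=1 r=7: min(13,5)*6=30 best=70, r--
l=1 r=6: min(13,16)*5=65 best=70, l++
l=2 r=6: min(1,16)*4=4 best=70, l++
l=3 r=6: min(20,16)*3=48 best=70, r--
l=3 r=5: min(20,9)*2=18 best=70, r--
l=3 r=4: min(20,19)*1=19 best=70, r--

max area = 70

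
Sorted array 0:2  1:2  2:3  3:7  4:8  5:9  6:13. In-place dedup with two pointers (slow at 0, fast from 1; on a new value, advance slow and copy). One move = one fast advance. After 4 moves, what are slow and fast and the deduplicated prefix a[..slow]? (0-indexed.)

slow=3, fast=5, prefix=[2, 3, 7, 8]

(s=0,f=1) a[fast]=2=a[slow] dup → fast++
(s=0,f=2) a[fast]=3≠a[slow]=2 write a[1]=3 → slow++,fast++
(s=1,f=3) a[fast]=7≠a[slow]=3 write a[2]=7 → slow++,fast++
(s=2,f=4) a[fast]=8≠a[slow]=7 write a[3]=8 → slow++,fast++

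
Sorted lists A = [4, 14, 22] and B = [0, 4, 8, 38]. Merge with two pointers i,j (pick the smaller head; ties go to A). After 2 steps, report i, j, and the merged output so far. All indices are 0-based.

i=1, j=1, merged so far=[0, 4]

i=0 j=0: A[i]=4>B[j]=0 take 0, j++
i=0 j=1: A[i]=4<=B[j]=4 take 4, i++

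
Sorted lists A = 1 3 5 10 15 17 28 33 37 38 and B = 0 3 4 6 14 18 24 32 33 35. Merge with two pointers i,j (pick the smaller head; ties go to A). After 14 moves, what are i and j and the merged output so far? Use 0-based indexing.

i=7, j=7, merged so far=[0, 1, 3, 3, 4, 5, 6, 10, 14, 15, 17, 18, 24, 28]

i=0 j=0: A[i]=1>B[j]=0 take 0, j++
i=0 j=1: A[i]=1<=B[j]=3 take 1, i++
i=1 j=1: A[i]=3<=B[j]=3 take 3, i++
i=2 j=1: A[i]=5>B[j]=3 take 3, j++
i=2 j=2: A[i]=5>B[j]=4 take 4, j++
i=2 j=3: A[i]=5<=B[j]=6 take 5, i++
i=3 j=3: A[i]=10>B[j]=6 take 6, j++
i=3 j=4: A[i]=10<=B[j]=14 take 10, i++
i=4 j=4: A[i]=15>B[j]=14 take 14, j++
i=4 j=5: A[i]=15<=B[j]=18 take 15, i++
i=5 j=5: A[i]=17<=B[j]=18 take 17, i++
i=6 j=5: A[i]=28>B[j]=18 take 18, j++
i=6 j=6: A[i]=28>B[j]=24 take 24, j++
i=6 j=7: A[i]=28<=B[j]=32 take 28, i++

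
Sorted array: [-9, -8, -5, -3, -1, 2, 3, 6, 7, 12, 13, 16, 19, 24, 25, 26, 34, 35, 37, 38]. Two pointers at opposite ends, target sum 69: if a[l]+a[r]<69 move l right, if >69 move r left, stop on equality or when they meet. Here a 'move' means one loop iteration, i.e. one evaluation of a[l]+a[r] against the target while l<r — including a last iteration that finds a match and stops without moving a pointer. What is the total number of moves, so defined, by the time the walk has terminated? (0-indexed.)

[0,19] -9+38=29 <69 → l++
[1,19] -8+38=30 <69 → l++
[2,19] -5+38=33 <69 → l++
[3,19] -3+38=35 <69 → l++
[4,19] -1+38=37 <69 → l++
[5,19] 2+38=40 <69 → l++
[6,19] 3+38=41 <69 → l++
[7,19] 6+38=44 <69 → l++
[8,19] 7+38=45 <69 → l++
[9,19] 12+38=50 <69 → l++
[10,19] 13+38=51 <69 → l++
[11,19] 16+38=54 <69 → l++
[12,19] 19+38=57 <69 → l++
[13,19] 24+38=62 <69 → l++
[14,19] 25+38=63 <69 → l++
[15,19] 26+38=64 <69 → l++
[16,19] 34+38=72 >69 → r--
[16,18] 34+37=71 >69 → r--
[16,17] 34+35=69 → found

19 moves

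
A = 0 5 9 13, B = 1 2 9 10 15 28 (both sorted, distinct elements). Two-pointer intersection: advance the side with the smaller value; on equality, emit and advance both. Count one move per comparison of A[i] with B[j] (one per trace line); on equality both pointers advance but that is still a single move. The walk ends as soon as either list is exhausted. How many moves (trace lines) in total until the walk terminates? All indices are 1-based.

7 moves

i=1 j=1: 0<1, i++
i=2 j=1: 5>1, j++
i=2 j=2: 5>2, j++
i=2 j=3: 5<9, i++
i=3 j=3: 9==9 emit, i++,j++
i=4 j=4: 13>10, j++
i=4 j=5: 13<15, i++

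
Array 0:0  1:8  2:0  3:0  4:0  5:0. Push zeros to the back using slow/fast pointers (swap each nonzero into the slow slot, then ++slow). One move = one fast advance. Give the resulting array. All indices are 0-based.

slow=0 fast=0: a[fast]=0, fast++
slow=0 fast=1: a[fast]=8≠0 swap→a[0]=8, slow++,fast++
slow=1 fast=2: a[fast]=0, fast++
slow=1 fast=3: a[fast]=0, fast++
slow=1 fast=4: a[fast]=0, fast++
slow=1 fast=5: a[fast]=0, fast++

[8, 0, 0, 0, 0, 0]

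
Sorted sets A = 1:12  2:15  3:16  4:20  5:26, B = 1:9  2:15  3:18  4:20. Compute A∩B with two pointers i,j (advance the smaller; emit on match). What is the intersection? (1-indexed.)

intersection = [15, 20]

[i=1,j=1] 12>9 → j++
[i=1,j=2] 12<15 → i++
[i=2,j=2] 15==15 emit → i++,j++
[i=3,j=3] 16<18 → i++
[i=4,j=3] 20>18 → j++
[i=4,j=4] 20==20 emit → i++,j++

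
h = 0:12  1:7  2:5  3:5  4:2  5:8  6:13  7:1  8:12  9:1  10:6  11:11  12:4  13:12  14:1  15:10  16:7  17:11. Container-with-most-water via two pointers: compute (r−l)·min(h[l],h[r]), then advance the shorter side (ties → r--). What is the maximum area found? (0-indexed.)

[0,17] min(12,11)*17=187 best=187 * → r--
[0,16] min(12,7)*16=112 best=187 → r--
[0,15] min(12,10)*15=150 best=187 → r--
[0,14] min(12,1)*14=14 best=187 → r--
[0,13] min(12,12)*13=156 best=187 → r--
[0,12] min(12,4)*12=48 best=187 → r--
[0,11] min(12,11)*11=121 best=187 → r--
[0,10] min(12,6)*10=60 best=187 → r--
[0,9] min(12,1)*9=9 best=187 → r--
[0,8] min(12,12)*8=96 best=187 → r--
[0,7] min(12,1)*7=7 best=187 → r--
[0,6] min(12,13)*6=72 best=187 → l++
[1,6] min(7,13)*5=35 best=187 → l++
[2,6] min(5,13)*4=20 best=187 → l++
[3,6] min(5,13)*3=15 best=187 → l++
[4,6] min(2,13)*2=4 best=187 → l++
[5,6] min(8,13)*1=8 best=187 → l++

max area = 187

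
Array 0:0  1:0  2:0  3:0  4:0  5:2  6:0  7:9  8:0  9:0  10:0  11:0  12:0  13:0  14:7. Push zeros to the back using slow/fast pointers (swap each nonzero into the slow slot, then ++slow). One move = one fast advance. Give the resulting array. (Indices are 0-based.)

(s=0,f=0) a[fast]=0 → fast++
(s=0,f=1) a[fast]=0 → fast++
(s=0,f=2) a[fast]=0 → fast++
(s=0,f=3) a[fast]=0 → fast++
(s=0,f=4) a[fast]=0 → fast++
(s=0,f=5) a[fast]=2≠0 swap→a[0]=2 → slow++,fast++
(s=1,f=6) a[fast]=0 → fast++
(s=1,f=7) a[fast]=9≠0 swap→a[1]=9 → slow++,fast++
(s=2,f=8) a[fast]=0 → fast++
(s=2,f=9) a[fast]=0 → fast++
(s=2,f=10) a[fast]=0 → fast++
(s=2,f=11) a[fast]=0 → fast++
(s=2,f=12) a[fast]=0 → fast++
(s=2,f=13) a[fast]=0 → fast++
(s=2,f=14) a[fast]=7≠0 swap→a[2]=7 → slow++,fast++

[2, 9, 7, 0, 0, 0, 0, 0, 0, 0, 0, 0, 0, 0, 0]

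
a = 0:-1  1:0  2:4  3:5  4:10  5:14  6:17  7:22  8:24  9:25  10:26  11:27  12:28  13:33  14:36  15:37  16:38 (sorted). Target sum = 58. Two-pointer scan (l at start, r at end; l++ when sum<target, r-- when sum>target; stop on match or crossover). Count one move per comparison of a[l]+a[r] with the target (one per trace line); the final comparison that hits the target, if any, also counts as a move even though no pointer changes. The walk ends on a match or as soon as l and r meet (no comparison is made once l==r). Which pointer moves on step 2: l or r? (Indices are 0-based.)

l=0 r=16: -1+38=37 <58, l++
l=1 r=16: 0+38=38 <58, l++

l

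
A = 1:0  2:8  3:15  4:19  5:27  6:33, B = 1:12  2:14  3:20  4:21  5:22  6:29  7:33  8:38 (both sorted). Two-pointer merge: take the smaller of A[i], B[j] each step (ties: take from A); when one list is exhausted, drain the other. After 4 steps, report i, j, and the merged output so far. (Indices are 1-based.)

i=3, j=3, merged so far=[0, 8, 12, 14]

i=1 j=1: A[i]=0<=B[j]=12 take 0, i++
i=2 j=1: A[i]=8<=B[j]=12 take 8, i++
i=3 j=1: A[i]=15>B[j]=12 take 12, j++
i=3 j=2: A[i]=15>B[j]=14 take 14, j++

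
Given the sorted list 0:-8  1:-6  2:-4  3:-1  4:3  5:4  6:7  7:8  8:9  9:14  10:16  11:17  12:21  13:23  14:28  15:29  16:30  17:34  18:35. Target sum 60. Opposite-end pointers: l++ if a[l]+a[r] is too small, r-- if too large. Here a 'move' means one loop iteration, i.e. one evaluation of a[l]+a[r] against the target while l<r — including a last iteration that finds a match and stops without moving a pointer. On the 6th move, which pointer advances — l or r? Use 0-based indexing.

l=0 r=18: -8+35=27 <60, l++
l=1 r=18: -6+35=29 <60, l++
l=2 r=18: -4+35=31 <60, l++
l=3 r=18: -1+35=34 <60, l++
l=4 r=18: 3+35=38 <60, l++
l=5 r=18: 4+35=39 <60, l++

l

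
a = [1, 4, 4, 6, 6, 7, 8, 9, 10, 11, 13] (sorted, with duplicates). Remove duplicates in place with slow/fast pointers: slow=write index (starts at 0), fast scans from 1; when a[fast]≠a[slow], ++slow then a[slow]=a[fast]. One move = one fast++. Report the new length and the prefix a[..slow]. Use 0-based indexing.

length 9; prefix = [1, 4, 6, 7, 8, 9, 10, 11, 13]

(s=0,f=1) a[fast]=4≠a[slow]=1 write a[1]=4 → slow++,fast++
(s=1,f=2) a[fast]=4=a[slow] dup → fast++
(s=1,f=3) a[fast]=6≠a[slow]=4 write a[2]=6 → slow++,fast++
(s=2,f=4) a[fast]=6=a[slow] dup → fast++
(s=2,f=5) a[fast]=7≠a[slow]=6 write a[3]=7 → slow++,fast++
(s=3,f=6) a[fast]=8≠a[slow]=7 write a[4]=8 → slow++,fast++
(s=4,f=7) a[fast]=9≠a[slow]=8 write a[5]=9 → slow++,fast++
(s=5,f=8) a[fast]=10≠a[slow]=9 write a[6]=10 → slow++,fast++
(s=6,f=9) a[fast]=11≠a[slow]=10 write a[7]=11 → slow++,fast++
(s=7,f=10) a[fast]=13≠a[slow]=11 write a[8]=13 → slow++,fast++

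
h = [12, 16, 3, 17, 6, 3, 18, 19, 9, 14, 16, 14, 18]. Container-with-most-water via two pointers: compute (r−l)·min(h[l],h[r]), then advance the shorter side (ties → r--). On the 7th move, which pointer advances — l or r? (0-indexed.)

l=0 r=12: min(12,18)*12=144 best=144 *, l++
l=1 r=12: min(16,18)*11=176 best=176 *, l++
l=2 r=12: min(3,18)*10=30 best=176, l++
l=3 r=12: min(17,18)*9=153 best=176, l++
l=4 r=12: min(6,18)*8=48 best=176, l++
l=5 r=12: min(3,18)*7=21 best=176, l++
l=6 r=12: min(18,18)*6=108 best=176, r--

r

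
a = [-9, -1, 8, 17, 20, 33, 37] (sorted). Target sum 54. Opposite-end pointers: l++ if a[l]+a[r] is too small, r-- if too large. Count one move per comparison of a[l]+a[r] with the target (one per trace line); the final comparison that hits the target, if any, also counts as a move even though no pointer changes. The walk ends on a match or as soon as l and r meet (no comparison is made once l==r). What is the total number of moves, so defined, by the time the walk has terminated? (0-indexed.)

l=0 r=6: -9+37=28 <54, l++
l=1 r=6: -1+37=36 <54, l++
l=2 r=6: 8+37=45 <54, l++
l=3 r=6: 17+37=54, found

4 moves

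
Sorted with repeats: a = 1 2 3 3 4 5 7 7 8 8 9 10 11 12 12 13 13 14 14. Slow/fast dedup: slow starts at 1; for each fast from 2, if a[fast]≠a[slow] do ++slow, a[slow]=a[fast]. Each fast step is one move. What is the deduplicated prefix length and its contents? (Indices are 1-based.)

length 13; prefix = [1, 2, 3, 4, 5, 7, 8, 9, 10, 11, 12, 13, 14]

slow=1 fast=2: a[fast]=2≠a[slow]=1 write a[2]=2, slow++,fast++
slow=2 fast=3: a[fast]=3≠a[slow]=2 write a[3]=3, slow++,fast++
slow=3 fast=4: a[fast]=3=a[slow] dup, fast++
slow=3 fast=5: a[fast]=4≠a[slow]=3 write a[4]=4, slow++,fast++
slow=4 fast=6: a[fast]=5≠a[slow]=4 write a[5]=5, slow++,fast++
slow=5 fast=7: a[fast]=7≠a[slow]=5 write a[6]=7, slow++,fast++
slow=6 fast=8: a[fast]=7=a[slow] dup, fast++
slow=6 fast=9: a[fast]=8≠a[slow]=7 write a[7]=8, slow++,fast++
slow=7 fast=10: a[fast]=8=a[slow] dup, fast++
slow=7 fast=11: a[fast]=9≠a[slow]=8 write a[8]=9, slow++,fast++
slow=8 fast=12: a[fast]=10≠a[slow]=9 write a[9]=10, slow++,fast++
slow=9 fast=13: a[fast]=11≠a[slow]=10 write a[10]=11, slow++,fast++
slow=10 fast=14: a[fast]=12≠a[slow]=11 write a[11]=12, slow++,fast++
slow=11 fast=15: a[fast]=12=a[slow] dup, fast++
slow=11 fast=16: a[fast]=13≠a[slow]=12 write a[12]=13, slow++,fast++
slow=12 fast=17: a[fast]=13=a[slow] dup, fast++
slow=12 fast=18: a[fast]=14≠a[slow]=13 write a[13]=14, slow++,fast++
slow=13 fast=19: a[fast]=14=a[slow] dup, fast++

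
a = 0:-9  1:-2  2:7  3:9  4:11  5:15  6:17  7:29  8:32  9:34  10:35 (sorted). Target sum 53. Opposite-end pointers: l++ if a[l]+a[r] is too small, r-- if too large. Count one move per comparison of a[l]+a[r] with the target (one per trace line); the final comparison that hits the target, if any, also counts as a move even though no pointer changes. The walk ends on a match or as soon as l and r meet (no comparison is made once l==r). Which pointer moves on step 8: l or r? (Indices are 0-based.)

r

[0,10] -9+35=26 <53 → l++
[1,10] -2+35=33 <53 → l++
[2,10] 7+35=42 <53 → l++
[3,10] 9+35=44 <53 → l++
[4,10] 11+35=46 <53 → l++
[5,10] 15+35=50 <53 → l++
[6,10] 17+35=52 <53 → l++
[7,10] 29+35=64 >53 → r--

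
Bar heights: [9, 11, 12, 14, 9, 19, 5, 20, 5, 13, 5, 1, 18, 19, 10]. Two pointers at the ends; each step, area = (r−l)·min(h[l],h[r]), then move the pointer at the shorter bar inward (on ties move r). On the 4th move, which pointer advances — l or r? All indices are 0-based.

l

[0,14] min(9,10)*14=126 best=126 * → l++
[1,14] min(11,10)*13=130 best=130 * → r--
[1,13] min(11,19)*12=132 best=132 * → l++
[2,13] min(12,19)*11=132 best=132 → l++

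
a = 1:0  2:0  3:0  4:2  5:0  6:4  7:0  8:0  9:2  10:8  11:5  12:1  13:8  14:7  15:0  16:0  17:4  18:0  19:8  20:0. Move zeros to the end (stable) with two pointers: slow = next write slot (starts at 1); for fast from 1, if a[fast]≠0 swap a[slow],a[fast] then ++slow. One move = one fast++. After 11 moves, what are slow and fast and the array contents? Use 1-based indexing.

slow=1 fast=1: a[fast]=0, fast++
slow=1 fast=2: a[fast]=0, fast++
slow=1 fast=3: a[fast]=0, fast++
slow=1 fast=4: a[fast]=2≠0 swap→a[1]=2, slow++,fast++
slow=2 fast=5: a[fast]=0, fast++
slow=2 fast=6: a[fast]=4≠0 swap→a[2]=4, slow++,fast++
slow=3 fast=7: a[fast]=0, fast++
slow=3 fast=8: a[fast]=0, fast++
slow=3 fast=9: a[fast]=2≠0 swap→a[3]=2, slow++,fast++
slow=4 fast=10: a[fast]=8≠0 swap→a[4]=8, slow++,fast++
slow=5 fast=11: a[fast]=5≠0 swap→a[5]=5, slow++,fast++

slow=6, fast=12, a=[2, 4, 2, 8, 5, 0, 0, 0, 0, 0, 0, 1, 8, 7, 0, 0, 4, 0, 8, 0]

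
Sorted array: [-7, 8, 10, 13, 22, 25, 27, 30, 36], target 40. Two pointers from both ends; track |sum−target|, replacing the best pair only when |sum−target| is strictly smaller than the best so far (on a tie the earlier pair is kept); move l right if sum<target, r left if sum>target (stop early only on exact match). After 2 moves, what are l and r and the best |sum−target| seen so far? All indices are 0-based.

l=0 r=8: -7+36=29 d=11 *, l++
l=1 r=8: 8+36=44 d=4 *, r--

l=1, r=7, best |Δ|=4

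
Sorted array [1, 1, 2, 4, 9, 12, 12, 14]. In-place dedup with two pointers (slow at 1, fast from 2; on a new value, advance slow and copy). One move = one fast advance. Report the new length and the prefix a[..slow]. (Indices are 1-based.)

slow=1 fast=2: a[fast]=1=a[slow] dup, fast++
slow=1 fast=3: a[fast]=2≠a[slow]=1 write a[2]=2, slow++,fast++
slow=2 fast=4: a[fast]=4≠a[slow]=2 write a[3]=4, slow++,fast++
slow=3 fast=5: a[fast]=9≠a[slow]=4 write a[4]=9, slow++,fast++
slow=4 fast=6: a[fast]=12≠a[slow]=9 write a[5]=12, slow++,fast++
slow=5 fast=7: a[fast]=12=a[slow] dup, fast++
slow=5 fast=8: a[fast]=14≠a[slow]=12 write a[6]=14, slow++,fast++

length 6; prefix = [1, 2, 4, 9, 12, 14]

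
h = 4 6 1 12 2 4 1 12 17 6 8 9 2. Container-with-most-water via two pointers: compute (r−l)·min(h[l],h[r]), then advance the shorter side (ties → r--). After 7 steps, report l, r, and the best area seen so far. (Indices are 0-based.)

l=3, r=8, best area=72

[0,12] min(4,2)*12=24 best=24 * → r--
[0,11] min(4,9)*11=44 best=44 * → l++
[1,11] min(6,9)*10=60 best=60 * → l++
[2,11] min(1,9)*9=9 best=60 → l++
[3,11] min(12,9)*8=72 best=72 * → r--
[3,10] min(12,8)*7=56 best=72 → r--
[3,9] min(12,6)*6=36 best=72 → r--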